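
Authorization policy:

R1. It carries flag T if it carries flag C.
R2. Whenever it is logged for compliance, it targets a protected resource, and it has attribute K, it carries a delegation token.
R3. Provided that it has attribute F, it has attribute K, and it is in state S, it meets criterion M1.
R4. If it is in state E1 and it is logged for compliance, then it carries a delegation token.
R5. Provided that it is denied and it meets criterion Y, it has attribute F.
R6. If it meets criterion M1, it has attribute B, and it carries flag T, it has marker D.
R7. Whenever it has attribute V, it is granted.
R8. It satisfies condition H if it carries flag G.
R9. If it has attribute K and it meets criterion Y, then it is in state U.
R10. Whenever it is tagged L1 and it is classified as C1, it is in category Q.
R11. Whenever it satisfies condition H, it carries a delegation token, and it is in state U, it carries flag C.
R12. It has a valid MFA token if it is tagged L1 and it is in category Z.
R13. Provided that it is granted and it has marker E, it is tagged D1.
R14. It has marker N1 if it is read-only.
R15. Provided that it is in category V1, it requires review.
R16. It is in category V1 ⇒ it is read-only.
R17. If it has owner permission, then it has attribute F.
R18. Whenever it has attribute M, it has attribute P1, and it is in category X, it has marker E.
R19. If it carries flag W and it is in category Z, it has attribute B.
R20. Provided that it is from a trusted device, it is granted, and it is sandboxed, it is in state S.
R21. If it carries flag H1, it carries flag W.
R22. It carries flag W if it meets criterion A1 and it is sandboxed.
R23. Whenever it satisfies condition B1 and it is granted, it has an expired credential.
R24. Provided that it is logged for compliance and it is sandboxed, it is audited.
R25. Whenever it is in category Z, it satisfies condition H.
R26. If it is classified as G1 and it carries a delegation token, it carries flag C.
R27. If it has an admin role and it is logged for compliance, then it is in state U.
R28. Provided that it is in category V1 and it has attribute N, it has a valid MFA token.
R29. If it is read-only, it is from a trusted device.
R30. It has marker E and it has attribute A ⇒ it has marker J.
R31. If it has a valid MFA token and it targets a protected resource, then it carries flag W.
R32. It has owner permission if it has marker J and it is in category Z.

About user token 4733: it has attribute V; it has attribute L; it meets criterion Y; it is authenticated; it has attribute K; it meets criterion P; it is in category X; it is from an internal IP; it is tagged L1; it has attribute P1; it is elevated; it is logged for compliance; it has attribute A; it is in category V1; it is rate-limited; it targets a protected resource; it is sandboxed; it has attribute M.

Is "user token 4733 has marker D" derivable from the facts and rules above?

No

Forward chaining from the given facts derives: carries a delegation token, is granted, is in state U, requires review, is read-only, has marker E, is audited, is from a trusted device, has marker J, is tagged D1, has marker N1, is in state S.
The only rule concluding "it has marker D" is R6, which needs "it meets criterion M1"; that is never established.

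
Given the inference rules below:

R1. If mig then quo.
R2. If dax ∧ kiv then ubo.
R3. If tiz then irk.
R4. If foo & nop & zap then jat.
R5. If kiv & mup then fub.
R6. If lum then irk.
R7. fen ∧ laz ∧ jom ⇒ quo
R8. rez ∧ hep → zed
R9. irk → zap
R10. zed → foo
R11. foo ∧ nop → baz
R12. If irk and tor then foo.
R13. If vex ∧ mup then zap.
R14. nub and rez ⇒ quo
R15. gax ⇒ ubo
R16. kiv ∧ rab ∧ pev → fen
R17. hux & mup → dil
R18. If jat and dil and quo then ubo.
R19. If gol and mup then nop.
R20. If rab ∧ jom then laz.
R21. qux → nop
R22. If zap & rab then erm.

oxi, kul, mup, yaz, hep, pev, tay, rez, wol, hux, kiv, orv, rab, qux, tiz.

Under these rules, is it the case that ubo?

No

Forward chaining from the given facts derives: irk, fub, zed, zap, foo, fen, dil, nop, erm, jat, baz.
Rules concluding ubo: R2 needs dax; R15 needs gax; R18 needs quo — none of these are established.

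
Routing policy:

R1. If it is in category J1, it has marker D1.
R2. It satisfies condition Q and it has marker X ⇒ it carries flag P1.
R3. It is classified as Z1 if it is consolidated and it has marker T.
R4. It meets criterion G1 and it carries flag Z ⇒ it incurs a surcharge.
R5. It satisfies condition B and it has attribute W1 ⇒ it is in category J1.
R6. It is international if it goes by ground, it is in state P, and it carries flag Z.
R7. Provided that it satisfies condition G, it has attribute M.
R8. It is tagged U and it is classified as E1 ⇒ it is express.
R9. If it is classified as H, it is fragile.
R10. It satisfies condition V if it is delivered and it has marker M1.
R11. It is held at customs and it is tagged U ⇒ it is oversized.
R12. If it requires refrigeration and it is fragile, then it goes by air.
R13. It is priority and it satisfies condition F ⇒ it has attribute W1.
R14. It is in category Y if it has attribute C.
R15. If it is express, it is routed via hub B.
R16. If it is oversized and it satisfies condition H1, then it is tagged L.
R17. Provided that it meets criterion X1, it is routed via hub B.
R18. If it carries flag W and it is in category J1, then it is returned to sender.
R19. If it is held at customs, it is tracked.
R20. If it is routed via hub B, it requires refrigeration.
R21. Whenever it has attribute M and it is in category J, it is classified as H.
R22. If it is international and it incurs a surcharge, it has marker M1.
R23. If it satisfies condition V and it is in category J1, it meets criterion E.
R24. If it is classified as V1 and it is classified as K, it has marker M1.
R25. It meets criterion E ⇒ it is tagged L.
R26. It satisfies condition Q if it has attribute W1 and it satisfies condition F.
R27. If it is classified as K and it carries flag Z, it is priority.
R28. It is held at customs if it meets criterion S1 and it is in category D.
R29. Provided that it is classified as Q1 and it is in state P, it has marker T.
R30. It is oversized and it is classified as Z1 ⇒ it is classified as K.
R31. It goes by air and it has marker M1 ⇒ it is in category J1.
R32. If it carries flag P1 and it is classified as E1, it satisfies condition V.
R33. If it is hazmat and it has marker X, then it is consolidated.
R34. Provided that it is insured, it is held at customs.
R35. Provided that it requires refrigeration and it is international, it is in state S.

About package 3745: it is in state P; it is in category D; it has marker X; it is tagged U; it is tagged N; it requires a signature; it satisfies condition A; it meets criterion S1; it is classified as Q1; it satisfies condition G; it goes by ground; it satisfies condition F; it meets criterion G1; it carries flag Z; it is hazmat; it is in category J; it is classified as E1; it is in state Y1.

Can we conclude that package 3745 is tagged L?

Yes

By R4 (it meets criterion G1, it carries flag Z): it incurs a surcharge.
By R6 (it goes by ground, it is in state P, it carries flag Z): it is international.
By R7 (it satisfies condition G): it has attribute M.
By R8 (it is tagged U, it is classified as E1): it is express.
By R15 (it is express): it is routed via hub B.
By R20 (it is routed via hub B): it requires refrigeration.
By R21 (it has attribute M, it is in category J): it is classified as H.
By R22 (it is international, it incurs a surcharge): it has marker M1.
By R28 (it meets criterion S1, it is in category D): it is held at customs.
By R29 (it is classified as Q1, it is in state P): it has marker T.
By R33 (it is hazmat, it has marker X): it is consolidated.
By R3 (it is consolidated, it has marker T): it is classified as Z1.
By R9 (it is classified as H): it is fragile.
By R11 (it is held at customs, it is tagged U): it is oversized.
By R12 (it requires refrigeration, it is fragile): it goes by air.
By R30 (it is oversized, it is classified as Z1): it is classified as K.
By R31 (it goes by air, it has marker M1): it is in category J1.
By R27 (it is classified as K, it carries flag Z): it is priority.
By R13 (it is priority, it satisfies condition F): it has attribute W1.
By R26 (it has attribute W1, it satisfies condition F): it satisfies condition Q.
By R2 (it satisfies condition Q, it has marker X): it carries flag P1.
By R32 (it carries flag P1, it is classified as E1): it satisfies condition V.
By R23 (it satisfies condition V, it is in category J1): it meets criterion E.
By R25 (it meets criterion E): it is tagged L.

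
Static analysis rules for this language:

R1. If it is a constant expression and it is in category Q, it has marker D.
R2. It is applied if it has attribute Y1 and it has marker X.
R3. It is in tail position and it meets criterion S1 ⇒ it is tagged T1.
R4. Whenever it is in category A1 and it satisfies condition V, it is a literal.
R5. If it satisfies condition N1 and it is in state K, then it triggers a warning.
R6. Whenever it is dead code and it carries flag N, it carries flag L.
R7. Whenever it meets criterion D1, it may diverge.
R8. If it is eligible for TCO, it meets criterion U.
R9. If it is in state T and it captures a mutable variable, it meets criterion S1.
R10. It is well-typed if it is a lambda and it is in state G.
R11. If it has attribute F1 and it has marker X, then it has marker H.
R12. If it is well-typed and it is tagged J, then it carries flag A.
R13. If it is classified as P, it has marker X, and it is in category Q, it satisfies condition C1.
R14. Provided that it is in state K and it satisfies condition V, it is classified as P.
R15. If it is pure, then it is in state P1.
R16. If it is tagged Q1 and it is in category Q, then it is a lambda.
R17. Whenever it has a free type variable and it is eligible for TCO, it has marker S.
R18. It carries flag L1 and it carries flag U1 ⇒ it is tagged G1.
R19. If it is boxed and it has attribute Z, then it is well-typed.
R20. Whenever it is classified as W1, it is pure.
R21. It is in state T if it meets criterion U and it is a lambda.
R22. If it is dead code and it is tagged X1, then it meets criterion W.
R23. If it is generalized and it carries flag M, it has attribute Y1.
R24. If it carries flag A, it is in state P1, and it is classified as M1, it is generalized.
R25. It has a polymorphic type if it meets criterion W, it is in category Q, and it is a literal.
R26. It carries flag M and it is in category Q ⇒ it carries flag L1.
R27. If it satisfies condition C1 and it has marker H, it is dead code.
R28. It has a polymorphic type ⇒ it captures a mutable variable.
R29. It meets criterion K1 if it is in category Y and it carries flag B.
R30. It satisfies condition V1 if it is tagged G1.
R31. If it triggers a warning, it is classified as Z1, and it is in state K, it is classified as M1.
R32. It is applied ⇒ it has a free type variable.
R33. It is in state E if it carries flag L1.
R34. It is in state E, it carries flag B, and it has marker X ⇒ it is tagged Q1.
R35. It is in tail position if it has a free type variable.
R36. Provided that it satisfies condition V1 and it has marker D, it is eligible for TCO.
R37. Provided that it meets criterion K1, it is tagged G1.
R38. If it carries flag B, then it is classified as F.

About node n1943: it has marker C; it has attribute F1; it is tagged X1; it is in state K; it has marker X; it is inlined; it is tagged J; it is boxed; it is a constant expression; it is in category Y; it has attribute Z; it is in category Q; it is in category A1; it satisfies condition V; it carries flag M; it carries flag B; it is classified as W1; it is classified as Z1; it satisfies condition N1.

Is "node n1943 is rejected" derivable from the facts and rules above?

No

Forward chaining from the given facts derives: has marker D, is a literal, triggers a warning, has marker H, is classified as P, is well-typed, is pure, carries flag L1, meets criterion K1, is classified as M1, is in state E, is tagged Q1, is tagged G1, is classified as F, carries flag A, satisfies condition C1, is in state P1, is a lambda, is generalized, is dead code, satisfies condition V1, is eligible for TCO, meets criterion U, is in state T, meets criterion W, has attribute Y1, has a polymorphic type, captures a mutable variable, is applied, meets criterion S1, has a free type variable, is in tail position, is tagged T1, has marker S.
No rule has "it is rejected" as its conclusion, and it is not among the given facts.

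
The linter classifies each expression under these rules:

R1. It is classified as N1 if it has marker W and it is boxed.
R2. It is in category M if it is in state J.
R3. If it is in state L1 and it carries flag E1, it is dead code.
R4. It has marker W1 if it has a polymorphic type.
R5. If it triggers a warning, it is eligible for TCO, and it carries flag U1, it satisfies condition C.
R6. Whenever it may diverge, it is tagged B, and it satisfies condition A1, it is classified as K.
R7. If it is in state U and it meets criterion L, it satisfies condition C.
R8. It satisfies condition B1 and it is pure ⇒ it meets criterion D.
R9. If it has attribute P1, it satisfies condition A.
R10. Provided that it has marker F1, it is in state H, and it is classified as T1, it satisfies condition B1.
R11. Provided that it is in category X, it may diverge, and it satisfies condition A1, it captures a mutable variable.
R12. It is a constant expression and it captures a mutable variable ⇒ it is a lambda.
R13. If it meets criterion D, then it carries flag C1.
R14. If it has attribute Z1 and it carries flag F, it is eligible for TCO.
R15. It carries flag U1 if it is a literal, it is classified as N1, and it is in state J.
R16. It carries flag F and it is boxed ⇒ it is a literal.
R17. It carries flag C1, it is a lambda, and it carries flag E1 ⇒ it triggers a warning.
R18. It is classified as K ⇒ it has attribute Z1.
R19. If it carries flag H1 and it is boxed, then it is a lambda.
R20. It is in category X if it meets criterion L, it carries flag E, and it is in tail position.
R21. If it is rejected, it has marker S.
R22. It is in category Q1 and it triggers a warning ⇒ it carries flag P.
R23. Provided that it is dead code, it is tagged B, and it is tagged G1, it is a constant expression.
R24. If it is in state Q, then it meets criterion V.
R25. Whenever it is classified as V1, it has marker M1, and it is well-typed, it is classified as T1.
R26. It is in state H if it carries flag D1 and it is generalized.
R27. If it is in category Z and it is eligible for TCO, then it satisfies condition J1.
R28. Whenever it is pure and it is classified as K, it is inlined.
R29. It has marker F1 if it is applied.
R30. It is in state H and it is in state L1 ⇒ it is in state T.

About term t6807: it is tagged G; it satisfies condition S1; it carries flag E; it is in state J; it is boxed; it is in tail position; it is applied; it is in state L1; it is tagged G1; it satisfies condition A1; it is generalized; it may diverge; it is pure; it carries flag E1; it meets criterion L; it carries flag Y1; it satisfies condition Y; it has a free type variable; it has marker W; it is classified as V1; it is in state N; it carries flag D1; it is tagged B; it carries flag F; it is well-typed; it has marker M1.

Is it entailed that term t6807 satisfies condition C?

Yes

By R1 (it has marker W, it is boxed): it is classified as N1.
By R3 (it is in state L1, it carries flag E1): it is dead code.
By R6 (it may diverge, it is tagged B, it satisfies condition A1): it is classified as K.
By R16 (it carries flag F, it is boxed): it is a literal.
By R18 (it is classified as K): it has attribute Z1.
By R20 (it meets criterion L, it carries flag E, it is in tail position): it is in category X.
By R23 (it is dead code, it is tagged B, it is tagged G1): it is a constant expression.
By R25 (it is classified as V1, it has marker M1, it is well-typed): it is classified as T1.
By R26 (it carries flag D1, it is generalized): it is in state H.
By R29 (it is applied): it has marker F1.
By R10 (it has marker F1, it is in state H, it is classified as T1): it satisfies condition B1.
By R11 (it is in category X, it may diverge, it satisfies condition A1): it captures a mutable variable.
By R12 (it is a constant expression, it captures a mutable variable): it is a lambda.
By R14 (it has attribute Z1, it carries flag F): it is eligible for TCO.
By R15 (it is a literal, it is classified as N1, it is in state J): it carries flag U1.
By R8 (it satisfies condition B1, it is pure): it meets criterion D.
By R13 (it meets criterion D): it carries flag C1.
By R17 (it carries flag C1, it is a lambda, it carries flag E1): it triggers a warning.
By R5 (it triggers a warning, it is eligible for TCO, it carries flag U1): it satisfies condition C.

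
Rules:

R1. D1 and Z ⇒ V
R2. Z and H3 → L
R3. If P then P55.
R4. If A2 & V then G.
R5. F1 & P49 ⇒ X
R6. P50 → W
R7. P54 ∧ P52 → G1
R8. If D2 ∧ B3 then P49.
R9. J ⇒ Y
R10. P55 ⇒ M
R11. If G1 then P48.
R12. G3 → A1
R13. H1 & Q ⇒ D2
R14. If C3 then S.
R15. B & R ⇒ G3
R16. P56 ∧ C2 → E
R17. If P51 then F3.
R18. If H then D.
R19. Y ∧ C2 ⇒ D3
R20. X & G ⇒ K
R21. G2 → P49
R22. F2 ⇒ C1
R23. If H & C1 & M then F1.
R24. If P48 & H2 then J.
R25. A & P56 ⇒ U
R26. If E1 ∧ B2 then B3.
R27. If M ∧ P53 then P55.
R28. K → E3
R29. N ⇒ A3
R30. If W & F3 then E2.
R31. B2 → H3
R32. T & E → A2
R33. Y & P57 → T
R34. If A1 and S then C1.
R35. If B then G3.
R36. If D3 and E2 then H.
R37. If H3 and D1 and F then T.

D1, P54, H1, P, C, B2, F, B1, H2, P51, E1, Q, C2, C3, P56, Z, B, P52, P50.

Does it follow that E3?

Yes

V  (by R1: D1, Z)
P55  (by R3: P)
W  (by R6: P50)
G1  (by R7: P54, P52)
M  (by R10: P55)
P48  (by R11: G1)
D2  (by R13: H1, Q)
S  (by R14: C3)
E  (by R16: P56, C2)
F3  (by R17: P51)
J  (by R24: P48, H2)
B3  (by R26: E1, B2)
E2  (by R30: W, F3)
H3  (by R31: B2)
G3  (by R35: B)
T  (by R37: H3, D1, F)
P49  (by R8: D2, B3)
Y  (by R9: J)
A1  (by R12: G3)
D3  (by R19: Y, C2)
A2  (by R32: T, E)
C1  (by R34: A1, S)
H  (by R36: D3, E2)
G  (by R4: A2, V)
F1  (by R23: H, C1, M)
X  (by R5: F1, P49)
K  (by R20: X, G)
E3  (by R28: K)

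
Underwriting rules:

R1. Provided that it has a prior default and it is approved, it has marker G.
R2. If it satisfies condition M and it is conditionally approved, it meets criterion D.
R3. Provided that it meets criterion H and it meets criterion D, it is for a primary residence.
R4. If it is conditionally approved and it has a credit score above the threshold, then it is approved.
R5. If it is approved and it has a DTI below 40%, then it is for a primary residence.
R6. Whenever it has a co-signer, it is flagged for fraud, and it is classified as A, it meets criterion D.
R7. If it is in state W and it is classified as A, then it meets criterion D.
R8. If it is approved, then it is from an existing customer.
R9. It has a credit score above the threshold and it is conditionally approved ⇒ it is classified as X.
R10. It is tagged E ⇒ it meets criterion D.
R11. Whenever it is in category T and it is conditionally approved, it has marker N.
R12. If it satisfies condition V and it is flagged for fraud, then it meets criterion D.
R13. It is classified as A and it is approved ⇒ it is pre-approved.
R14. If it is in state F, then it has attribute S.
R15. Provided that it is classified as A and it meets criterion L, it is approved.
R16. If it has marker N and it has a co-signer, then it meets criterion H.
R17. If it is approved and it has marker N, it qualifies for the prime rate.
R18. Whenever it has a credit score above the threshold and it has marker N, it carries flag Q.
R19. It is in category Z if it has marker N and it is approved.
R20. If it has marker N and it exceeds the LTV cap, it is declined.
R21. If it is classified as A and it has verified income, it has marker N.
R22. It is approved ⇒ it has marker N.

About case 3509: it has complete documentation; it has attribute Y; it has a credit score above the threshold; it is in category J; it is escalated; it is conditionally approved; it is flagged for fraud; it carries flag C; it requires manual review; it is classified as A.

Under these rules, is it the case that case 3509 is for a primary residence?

Forward chaining from the given facts derives: is approved, is from an existing customer, is classified as X, is pre-approved, has marker N, qualifies for the prime rate, carries flag Q, is in category Z.
Rules concluding "it is for a primary residence": R3 needs "it meets criterion H"; R5 needs "it has a DTI below 40%" — none of these are established.

No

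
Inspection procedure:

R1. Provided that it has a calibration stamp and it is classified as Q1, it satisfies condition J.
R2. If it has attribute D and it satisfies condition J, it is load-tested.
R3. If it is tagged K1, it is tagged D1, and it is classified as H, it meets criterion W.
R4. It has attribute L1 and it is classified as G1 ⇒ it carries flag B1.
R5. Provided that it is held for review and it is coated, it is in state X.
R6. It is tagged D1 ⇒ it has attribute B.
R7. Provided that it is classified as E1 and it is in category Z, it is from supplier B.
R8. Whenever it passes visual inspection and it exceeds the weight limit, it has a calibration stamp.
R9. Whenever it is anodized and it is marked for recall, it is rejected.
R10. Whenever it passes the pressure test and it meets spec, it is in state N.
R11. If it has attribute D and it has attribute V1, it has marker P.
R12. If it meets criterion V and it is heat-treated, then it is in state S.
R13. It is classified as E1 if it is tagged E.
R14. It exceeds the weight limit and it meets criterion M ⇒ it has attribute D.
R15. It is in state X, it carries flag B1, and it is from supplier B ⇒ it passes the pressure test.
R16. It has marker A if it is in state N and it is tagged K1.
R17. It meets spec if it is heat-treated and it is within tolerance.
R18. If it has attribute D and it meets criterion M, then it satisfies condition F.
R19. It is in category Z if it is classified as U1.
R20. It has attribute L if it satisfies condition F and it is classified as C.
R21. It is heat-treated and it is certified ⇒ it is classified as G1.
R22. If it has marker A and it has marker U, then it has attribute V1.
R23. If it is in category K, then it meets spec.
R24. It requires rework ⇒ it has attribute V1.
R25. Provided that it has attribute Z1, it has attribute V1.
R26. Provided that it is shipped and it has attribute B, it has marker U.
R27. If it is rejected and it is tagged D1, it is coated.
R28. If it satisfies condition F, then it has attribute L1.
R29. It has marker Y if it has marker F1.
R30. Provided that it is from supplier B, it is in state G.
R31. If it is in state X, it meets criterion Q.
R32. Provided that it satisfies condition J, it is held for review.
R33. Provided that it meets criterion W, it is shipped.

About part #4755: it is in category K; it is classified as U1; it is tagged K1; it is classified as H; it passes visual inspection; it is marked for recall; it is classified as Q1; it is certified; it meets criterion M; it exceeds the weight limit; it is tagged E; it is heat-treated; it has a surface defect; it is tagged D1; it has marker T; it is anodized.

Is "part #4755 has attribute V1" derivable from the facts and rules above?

Yes

By R3 (it is tagged K1, it is tagged D1, it is classified as H): it meets criterion W.
By R6 (it is tagged D1): it has attribute B.
By R8 (it passes visual inspection, it exceeds the weight limit): it has a calibration stamp.
By R9 (it is anodized, it is marked for recall): it is rejected.
By R13 (it is tagged E): it is classified as E1.
By R14 (it exceeds the weight limit, it meets criterion M): it has attribute D.
By R18 (it has attribute D, it meets criterion M): it satisfies condition F.
By R19 (it is classified as U1): it is in category Z.
By R21 (it is heat-treated, it is certified): it is classified as G1.
By R23 (it is in category K): it meets spec.
By R27 (it is rejected, it is tagged D1): it is coated.
By R28 (it satisfies condition F): it has attribute L1.
By R33 (it meets criterion W): it is shipped.
By R1 (it has a calibration stamp, it is classified as Q1): it satisfies condition J.
By R4 (it has attribute L1, it is classified as G1): it carries flag B1.
By R7 (it is classified as E1, it is in category Z): it is from supplier B.
By R26 (it is shipped, it has attribute B): it has marker U.
By R32 (it satisfies condition J): it is held for review.
By R5 (it is held for review, it is coated): it is in state X.
By R15 (it is in state X, it carries flag B1, it is from supplier B): it passes the pressure test.
By R10 (it passes the pressure test, it meets spec): it is in state N.
By R16 (it is in state N, it is tagged K1): it has marker A.
By R22 (it has marker A, it has marker U): it has attribute V1.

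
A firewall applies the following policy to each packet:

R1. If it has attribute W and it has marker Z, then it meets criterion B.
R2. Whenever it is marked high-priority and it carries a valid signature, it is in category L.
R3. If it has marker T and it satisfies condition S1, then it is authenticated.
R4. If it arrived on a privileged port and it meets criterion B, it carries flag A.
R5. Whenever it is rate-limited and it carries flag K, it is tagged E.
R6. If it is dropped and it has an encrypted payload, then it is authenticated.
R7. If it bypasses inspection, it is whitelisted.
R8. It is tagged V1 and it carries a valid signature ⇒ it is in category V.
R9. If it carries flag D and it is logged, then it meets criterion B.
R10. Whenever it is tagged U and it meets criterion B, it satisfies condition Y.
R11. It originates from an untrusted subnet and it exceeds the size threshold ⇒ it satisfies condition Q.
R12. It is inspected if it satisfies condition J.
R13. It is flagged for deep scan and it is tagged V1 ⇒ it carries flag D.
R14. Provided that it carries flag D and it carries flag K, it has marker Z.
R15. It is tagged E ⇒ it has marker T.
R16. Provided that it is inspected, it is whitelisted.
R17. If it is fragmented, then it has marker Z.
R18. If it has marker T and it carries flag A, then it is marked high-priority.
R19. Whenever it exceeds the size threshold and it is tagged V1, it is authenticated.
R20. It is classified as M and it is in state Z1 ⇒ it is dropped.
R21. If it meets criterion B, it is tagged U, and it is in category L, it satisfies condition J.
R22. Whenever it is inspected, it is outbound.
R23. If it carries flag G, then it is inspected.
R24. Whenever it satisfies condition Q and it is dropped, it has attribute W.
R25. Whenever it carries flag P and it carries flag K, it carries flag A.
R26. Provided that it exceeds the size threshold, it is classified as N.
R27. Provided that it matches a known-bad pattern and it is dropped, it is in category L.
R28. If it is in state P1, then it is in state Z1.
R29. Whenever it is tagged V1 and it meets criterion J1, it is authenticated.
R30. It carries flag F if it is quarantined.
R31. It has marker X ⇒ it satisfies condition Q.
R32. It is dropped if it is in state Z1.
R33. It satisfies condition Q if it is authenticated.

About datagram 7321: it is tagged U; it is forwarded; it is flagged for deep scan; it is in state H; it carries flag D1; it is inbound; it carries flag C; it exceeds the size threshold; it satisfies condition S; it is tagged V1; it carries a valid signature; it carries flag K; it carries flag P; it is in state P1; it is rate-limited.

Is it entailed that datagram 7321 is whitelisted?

Yes

By R5 (it is rate-limited, it carries flag K): it is tagged E.
By R13 (it is flagged for deep scan, it is tagged V1): it carries flag D.
By R14 (it carries flag D, it carries flag K): it has marker Z.
By R15 (it is tagged E): it has marker T.
By R19 (it exceeds the size threshold, it is tagged V1): it is authenticated.
By R25 (it carries flag P, it carries flag K): it carries flag A.
By R28 (it is in state P1): it is in state Z1.
By R32 (it is in state Z1): it is dropped.
By R33 (it is authenticated): it satisfies condition Q.
By R18 (it has marker T, it carries flag A): it is marked high-priority.
By R24 (it satisfies condition Q, it is dropped): it has attribute W.
By R1 (it has attribute W, it has marker Z): it meets criterion B.
By R2 (it is marked high-priority, it carries a valid signature): it is in category L.
By R21 (it meets criterion B, it is tagged U, it is in category L): it satisfies condition J.
By R12 (it satisfies condition J): it is inspected.
By R16 (it is inspected): it is whitelisted.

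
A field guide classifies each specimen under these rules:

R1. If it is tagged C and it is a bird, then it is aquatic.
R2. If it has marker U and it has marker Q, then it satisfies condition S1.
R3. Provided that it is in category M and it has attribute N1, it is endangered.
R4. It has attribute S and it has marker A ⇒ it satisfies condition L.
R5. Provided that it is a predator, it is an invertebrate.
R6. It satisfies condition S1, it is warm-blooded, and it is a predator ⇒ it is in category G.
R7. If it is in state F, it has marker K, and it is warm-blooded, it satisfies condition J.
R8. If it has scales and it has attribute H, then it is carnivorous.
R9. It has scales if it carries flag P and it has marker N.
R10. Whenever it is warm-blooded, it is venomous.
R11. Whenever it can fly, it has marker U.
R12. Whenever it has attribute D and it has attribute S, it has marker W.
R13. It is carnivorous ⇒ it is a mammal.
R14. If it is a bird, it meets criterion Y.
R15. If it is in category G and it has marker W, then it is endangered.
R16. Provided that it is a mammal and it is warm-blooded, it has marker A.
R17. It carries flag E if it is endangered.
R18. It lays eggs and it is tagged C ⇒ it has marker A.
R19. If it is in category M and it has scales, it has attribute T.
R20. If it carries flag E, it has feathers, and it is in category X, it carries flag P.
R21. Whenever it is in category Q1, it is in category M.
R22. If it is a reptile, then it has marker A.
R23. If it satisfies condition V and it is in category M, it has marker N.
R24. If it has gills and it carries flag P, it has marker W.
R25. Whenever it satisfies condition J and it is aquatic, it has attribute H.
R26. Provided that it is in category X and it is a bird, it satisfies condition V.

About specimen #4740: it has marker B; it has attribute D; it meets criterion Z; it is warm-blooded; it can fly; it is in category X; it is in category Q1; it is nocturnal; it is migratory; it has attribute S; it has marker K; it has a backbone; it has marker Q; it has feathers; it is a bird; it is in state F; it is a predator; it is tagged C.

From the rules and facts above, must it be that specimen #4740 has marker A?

By R1 (it is tagged C, it is a bird): it is aquatic.
By R7 (it is in state F, it has marker K, it is warm-blooded): it satisfies condition J.
By R11 (it can fly): it has marker U.
By R12 (it has attribute D, it has attribute S): it has marker W.
By R21 (it is in category Q1): it is in category M.
By R25 (it satisfies condition J, it is aquatic): it has attribute H.
By R26 (it is in category X, it is a bird): it satisfies condition V.
By R2 (it has marker U, it has marker Q): it satisfies condition S1.
By R6 (it satisfies condition S1, it is warm-blooded, it is a predator): it is in category G.
By R15 (it is in category G, it has marker W): it is endangered.
By R17 (it is endangered): it carries flag E.
By R20 (it carries flag E, it has feathers, it is in category X): it carries flag P.
By R23 (it satisfies condition V, it is in category M): it has marker N.
By R9 (it carries flag P, it has marker N): it has scales.
By R8 (it has scales, it has attribute H): it is carnivorous.
By R13 (it is carnivorous): it is a mammal.
By R16 (it is a mammal, it is warm-blooded): it has marker A.

Yes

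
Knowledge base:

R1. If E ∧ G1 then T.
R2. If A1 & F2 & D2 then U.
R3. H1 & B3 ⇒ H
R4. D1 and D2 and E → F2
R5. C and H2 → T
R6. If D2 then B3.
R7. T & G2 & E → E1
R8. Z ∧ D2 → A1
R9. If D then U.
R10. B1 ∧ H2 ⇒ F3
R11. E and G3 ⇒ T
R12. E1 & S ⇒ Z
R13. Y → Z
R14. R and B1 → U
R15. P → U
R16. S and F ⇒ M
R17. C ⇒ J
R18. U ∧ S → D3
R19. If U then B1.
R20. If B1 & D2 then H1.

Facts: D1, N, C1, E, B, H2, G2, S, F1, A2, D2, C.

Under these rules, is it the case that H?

F2  (by R4: D1, D2, E)
T  (by R5: C, H2)
B3  (by R6: D2)
E1  (by R7: T, G2, E)
Z  (by R12: E1, S)
A1  (by R8: Z, D2)
U  (by R2: A1, F2, D2)
B1  (by R19: U)
H1  (by R20: B1, D2)
H  (by R3: H1, B3)

Yes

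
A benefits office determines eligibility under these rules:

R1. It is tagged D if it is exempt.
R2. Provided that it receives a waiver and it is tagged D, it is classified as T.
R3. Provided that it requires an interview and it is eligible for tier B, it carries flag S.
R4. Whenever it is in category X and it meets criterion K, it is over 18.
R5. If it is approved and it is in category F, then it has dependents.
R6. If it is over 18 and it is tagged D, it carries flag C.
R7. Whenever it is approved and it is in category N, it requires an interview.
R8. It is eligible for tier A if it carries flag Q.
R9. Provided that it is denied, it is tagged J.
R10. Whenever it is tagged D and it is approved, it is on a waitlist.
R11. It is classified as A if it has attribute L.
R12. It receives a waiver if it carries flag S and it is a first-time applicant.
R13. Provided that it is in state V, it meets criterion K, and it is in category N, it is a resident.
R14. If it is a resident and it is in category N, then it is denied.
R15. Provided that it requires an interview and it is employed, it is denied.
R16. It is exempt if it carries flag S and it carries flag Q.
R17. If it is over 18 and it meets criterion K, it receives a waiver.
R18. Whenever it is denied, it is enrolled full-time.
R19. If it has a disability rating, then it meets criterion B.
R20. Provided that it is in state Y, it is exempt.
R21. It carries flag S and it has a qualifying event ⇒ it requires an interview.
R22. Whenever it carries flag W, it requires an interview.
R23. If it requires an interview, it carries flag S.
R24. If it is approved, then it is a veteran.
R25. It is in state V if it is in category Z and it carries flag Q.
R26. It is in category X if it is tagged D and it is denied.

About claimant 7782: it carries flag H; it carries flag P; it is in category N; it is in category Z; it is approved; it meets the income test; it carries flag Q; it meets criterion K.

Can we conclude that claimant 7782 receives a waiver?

By R7 (it is approved, it is in category N): it requires an interview.
By R23 (it requires an interview): it carries flag S.
By R25 (it is in category Z, it carries flag Q): it is in state V.
By R13 (it is in state V, it meets criterion K, it is in category N): it is a resident.
By R14 (it is a resident, it is in category N): it is denied.
By R16 (it carries flag S, it carries flag Q): it is exempt.
By R1 (it is exempt): it is tagged D.
By R26 (it is tagged D, it is denied): it is in category X.
By R4 (it is in category X, it meets criterion K): it is over 18.
By R17 (it is over 18, it meets criterion K): it receives a waiver.

Yes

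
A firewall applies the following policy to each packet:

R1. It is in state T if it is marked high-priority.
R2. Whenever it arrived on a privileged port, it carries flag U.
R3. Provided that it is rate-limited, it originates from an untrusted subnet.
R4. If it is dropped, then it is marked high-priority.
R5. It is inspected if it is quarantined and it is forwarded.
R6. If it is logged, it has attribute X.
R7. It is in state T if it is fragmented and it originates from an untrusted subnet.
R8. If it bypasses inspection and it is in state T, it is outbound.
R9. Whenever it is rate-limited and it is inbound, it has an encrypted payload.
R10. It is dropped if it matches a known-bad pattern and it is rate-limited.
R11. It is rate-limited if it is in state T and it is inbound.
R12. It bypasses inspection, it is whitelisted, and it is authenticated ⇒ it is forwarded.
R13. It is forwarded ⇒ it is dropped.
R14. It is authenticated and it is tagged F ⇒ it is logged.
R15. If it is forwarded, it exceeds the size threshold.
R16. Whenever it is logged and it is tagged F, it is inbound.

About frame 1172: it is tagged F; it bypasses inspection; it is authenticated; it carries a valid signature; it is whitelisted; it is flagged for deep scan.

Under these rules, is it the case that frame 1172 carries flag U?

No

Forward chaining from the given facts derives: is forwarded, is dropped, is logged, exceeds the size threshold, is inbound, is marked high-priority, has attribute X, is in state T, is outbound, is rate-limited, originates from an untrusted subnet, has an encrypted payload.
The only rule concluding "it carries flag U" is R2, which needs "it arrived on a privileged port"; that is never established.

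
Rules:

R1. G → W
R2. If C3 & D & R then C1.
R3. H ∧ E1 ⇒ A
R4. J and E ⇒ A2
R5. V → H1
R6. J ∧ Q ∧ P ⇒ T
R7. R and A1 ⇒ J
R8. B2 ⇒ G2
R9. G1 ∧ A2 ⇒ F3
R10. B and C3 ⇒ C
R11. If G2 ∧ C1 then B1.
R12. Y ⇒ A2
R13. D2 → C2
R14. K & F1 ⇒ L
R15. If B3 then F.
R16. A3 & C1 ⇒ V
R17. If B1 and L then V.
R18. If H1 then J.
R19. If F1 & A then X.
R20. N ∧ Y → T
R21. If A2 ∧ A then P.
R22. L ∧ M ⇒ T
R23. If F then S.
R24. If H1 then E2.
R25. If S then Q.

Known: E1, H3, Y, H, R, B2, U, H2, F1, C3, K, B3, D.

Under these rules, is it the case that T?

C1  (by R2: C3, D, R)
A  (by R3: H, E1)
G2  (by R8: B2)
B1  (by R11: G2, C1)
A2  (by R12: Y)
L  (by R14: K, F1)
F  (by R15: B3)
V  (by R17: B1, L)
P  (by R21: A2, A)
S  (by R23: F)
Q  (by R25: S)
H1  (by R5: V)
J  (by R18: H1)
T  (by R6: J, Q, P)

Yes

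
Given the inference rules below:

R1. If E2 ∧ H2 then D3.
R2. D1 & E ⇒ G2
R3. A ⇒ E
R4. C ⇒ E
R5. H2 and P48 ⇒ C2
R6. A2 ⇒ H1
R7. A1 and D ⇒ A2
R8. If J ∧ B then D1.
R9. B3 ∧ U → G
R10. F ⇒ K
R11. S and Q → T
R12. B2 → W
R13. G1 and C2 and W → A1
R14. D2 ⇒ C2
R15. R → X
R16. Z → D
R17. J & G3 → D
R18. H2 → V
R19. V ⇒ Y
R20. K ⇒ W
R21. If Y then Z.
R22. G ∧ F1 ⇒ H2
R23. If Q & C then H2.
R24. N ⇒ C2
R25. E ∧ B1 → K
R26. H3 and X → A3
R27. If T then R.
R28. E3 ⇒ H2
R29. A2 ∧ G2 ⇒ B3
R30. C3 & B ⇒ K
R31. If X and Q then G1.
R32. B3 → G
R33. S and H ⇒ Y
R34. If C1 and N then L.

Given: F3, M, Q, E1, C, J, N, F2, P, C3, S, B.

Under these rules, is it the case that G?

Yes

E  (by R4: C)
D1  (by R8: J, B)
T  (by R11: S, Q)
H2  (by R23: Q, C)
C2  (by R24: N)
R  (by R27: T)
K  (by R30: C3, B)
G2  (by R2: D1, E)
X  (by R15: R)
V  (by R18: H2)
Y  (by R19: V)
W  (by R20: K)
Z  (by R21: Y)
G1  (by R31: X, Q)
A1  (by R13: G1, C2, W)
D  (by R16: Z)
A2  (by R7: A1, D)
B3  (by R29: A2, G2)
G  (by R32: B3)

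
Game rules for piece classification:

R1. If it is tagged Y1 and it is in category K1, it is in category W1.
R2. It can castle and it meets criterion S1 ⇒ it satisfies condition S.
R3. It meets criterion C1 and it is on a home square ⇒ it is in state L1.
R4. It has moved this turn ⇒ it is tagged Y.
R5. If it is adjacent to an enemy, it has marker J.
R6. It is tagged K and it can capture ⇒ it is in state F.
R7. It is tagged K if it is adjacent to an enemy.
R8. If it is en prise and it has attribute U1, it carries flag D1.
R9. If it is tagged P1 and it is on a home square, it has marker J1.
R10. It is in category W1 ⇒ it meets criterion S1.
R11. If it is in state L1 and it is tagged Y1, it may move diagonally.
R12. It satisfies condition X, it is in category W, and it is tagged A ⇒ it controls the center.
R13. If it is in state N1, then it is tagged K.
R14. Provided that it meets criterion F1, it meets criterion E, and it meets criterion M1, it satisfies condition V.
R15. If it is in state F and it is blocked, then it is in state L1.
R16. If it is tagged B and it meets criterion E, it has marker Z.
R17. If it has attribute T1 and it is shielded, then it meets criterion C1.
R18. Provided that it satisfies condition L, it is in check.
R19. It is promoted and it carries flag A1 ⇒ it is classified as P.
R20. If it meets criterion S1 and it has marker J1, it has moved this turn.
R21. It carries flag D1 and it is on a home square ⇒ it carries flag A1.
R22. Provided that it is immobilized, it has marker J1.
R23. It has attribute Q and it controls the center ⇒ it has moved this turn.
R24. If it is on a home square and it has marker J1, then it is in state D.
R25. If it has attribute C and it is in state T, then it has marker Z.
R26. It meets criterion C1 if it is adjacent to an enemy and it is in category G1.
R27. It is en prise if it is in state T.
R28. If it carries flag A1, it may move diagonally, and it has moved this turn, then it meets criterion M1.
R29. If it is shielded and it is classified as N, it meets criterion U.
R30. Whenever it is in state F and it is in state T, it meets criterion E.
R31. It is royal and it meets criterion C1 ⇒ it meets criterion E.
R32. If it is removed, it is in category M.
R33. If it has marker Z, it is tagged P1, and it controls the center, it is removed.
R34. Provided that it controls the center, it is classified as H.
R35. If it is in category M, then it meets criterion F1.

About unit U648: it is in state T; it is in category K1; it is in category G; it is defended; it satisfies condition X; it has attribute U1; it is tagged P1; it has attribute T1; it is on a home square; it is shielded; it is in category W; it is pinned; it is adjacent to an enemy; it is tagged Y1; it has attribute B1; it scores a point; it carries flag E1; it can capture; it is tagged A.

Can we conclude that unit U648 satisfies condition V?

No

Forward chaining from the given facts derives: is in category W1, has marker J, is tagged K, has marker J1, meets criterion S1, controls the center, meets criterion C1, has moved this turn, is in state D, is en prise, is classified as H, is in state L1, is tagged Y, is in state F, carries flag D1, may move diagonally, carries flag A1, meets criterion M1, meets criterion E.
The only rule concluding "it satisfies condition V" is R14, which needs "it meets criterion F1"; that is never established.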